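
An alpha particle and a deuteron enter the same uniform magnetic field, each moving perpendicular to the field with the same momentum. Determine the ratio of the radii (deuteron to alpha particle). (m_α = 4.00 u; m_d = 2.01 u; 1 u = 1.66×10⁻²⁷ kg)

r = p/(qB) ⇒ at equal p, r ∝ 1/q.
r_{deuteron}/r_{alpha particle} = 2.00.

ratio ≈ 2.00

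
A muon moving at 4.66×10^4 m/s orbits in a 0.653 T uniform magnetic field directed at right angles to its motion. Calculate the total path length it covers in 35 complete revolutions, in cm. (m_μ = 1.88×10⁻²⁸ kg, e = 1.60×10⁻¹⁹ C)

L ≈ 1.84 cm

r = mv/(qB) = 8.39×10^-5 m, so one revolution covers 2πr = 5.27×10^-4 m.
In 35 revolutions: L = 35·2πr = 0.0184 m.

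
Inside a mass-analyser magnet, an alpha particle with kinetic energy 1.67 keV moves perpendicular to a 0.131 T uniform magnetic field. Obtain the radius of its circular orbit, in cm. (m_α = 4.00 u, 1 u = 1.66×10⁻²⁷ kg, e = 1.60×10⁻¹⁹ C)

Convert the energy: K = 1.67 keV = 2.67×10^-16 J.
v = √(2K/m) = √(2·2.67×10^-16/6.64×10^-27) = 2.84×10^5 m/s.
r = mv/(qB) = (6.64×10^-27)(2.84×10^5) / [(2×1.60×10^-19)(0.131)] = 0.0449 m.

r ≈ 4.49 cm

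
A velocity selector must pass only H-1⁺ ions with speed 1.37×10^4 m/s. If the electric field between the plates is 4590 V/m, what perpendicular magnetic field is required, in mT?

B ≈ 335 mT

qE = qvB ⇒ B = E/v = (4590) / (1.37×10^4) = 0.335 T.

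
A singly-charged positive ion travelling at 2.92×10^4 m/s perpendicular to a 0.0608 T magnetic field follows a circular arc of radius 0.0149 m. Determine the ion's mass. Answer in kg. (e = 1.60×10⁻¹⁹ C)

m ≈ 4.96×10^-27 kg

qvB = mv²/r ⇒ m = qBr/v.
m = (1×1.60×10^-19)(0.0608)(0.0149) / (2.92×10^4) = 4.96×10^-27 kg.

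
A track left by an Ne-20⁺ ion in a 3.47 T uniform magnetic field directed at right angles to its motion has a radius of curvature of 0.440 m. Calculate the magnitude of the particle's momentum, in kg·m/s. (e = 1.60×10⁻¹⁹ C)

p ≈ 2.44×10^-19 kg·m/s

Since qvB = mv²/r, the momentum p = mv = qBr.
p = (1×1.60×10^-19)(3.47)(0.440) = 2.44×10^-19 kg·m/s.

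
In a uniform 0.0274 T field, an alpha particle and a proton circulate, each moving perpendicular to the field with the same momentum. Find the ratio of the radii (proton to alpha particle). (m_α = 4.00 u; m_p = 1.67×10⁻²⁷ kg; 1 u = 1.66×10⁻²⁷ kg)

ratio ≈ 2.00

r = p/(qB) ⇒ at equal p, r ∝ 1/q.
r_{proton}/r_{alpha particle} = 2.00.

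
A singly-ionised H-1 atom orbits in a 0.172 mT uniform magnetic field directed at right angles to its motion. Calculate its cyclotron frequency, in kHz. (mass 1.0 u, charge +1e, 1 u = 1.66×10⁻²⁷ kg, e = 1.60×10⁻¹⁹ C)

f ≈ 2.64 kHz

f = qB/(2πm) = (1×1.60×10^-19)(1.72×10^-4) / [2π(1.66×10^-27)] = 2640 Hz.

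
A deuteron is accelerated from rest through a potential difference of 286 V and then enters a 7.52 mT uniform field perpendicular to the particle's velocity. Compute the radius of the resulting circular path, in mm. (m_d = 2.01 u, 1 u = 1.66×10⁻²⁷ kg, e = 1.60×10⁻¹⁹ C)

The kinetic energy gained is K = qV = (1×1.60×10^-19)(286) = 4.58×10^-17 J.
v = √(2K/m) = 1.66×10^5 m/s.
r = mv/(qB) = (3.34×10^-27)(1.66×10^5) / [(1×1.60×10^-19)(7.52×10^-3)] = 0.459 m.

r ≈ 459 mm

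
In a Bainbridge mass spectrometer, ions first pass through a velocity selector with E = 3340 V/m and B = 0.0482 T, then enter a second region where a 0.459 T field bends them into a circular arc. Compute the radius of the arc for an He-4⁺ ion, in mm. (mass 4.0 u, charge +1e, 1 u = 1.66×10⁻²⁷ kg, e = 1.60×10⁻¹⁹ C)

The selector passes v = E/B = 3340/0.0482 = 6.93×10^4 m/s.
In the deflection region, r = mv/(qB₂) = (6.64×10^-27)(6.93×10^4) / [(1×1.60×10^-19)(0.459)] = 6.27×10^-3 m.

r ≈ 6.27 mm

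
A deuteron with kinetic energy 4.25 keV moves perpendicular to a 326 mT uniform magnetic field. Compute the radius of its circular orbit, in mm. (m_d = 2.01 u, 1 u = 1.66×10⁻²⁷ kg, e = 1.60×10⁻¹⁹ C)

Convert the energy: K = 4.25 keV = 6.80×10^-16 J.
v = √(2K/m) = √(2·6.80×10^-16/3.34×10^-27) = 6.38×10^5 m/s.
r = mv/(qB) = (3.34×10^-27)(6.38×10^5) / [(1×1.60×10^-19)(0.326)] = 0.0408 m.

r ≈ 40.8 mm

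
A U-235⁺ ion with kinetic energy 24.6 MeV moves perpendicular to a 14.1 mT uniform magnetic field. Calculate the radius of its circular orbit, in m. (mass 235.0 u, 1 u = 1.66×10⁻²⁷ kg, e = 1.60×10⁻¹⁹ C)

r ≈ 777 m

Convert the energy: K = 24.6 MeV = 3.94×10^-12 J.
v = √(2K/m) = √(2·3.94×10^-12/3.90×10^-25) = 4.49×10^6 m/s.
r = mv/(qB) = (3.90×10^-25)(4.49×10^6) / [(1×1.60×10^-19)(0.0141)] = 777 m.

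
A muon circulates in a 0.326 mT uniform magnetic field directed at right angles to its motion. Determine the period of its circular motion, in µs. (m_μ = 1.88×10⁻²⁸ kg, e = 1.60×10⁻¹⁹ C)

The cyclotron period is independent of speed: T = 2πm/(qB).
T = 2π(1.88×10^-28) / [(1×1.60×10^-19)(3.26×10^-4)] = 2.26×10^-5 s.

T ≈ 22.6 µs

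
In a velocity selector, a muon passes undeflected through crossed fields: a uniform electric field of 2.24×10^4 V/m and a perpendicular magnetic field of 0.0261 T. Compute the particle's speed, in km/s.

For zero net force, qE = qvB, so v = E/B.
v = (2.24×10^4) / (0.0261) = 8.58×10^5 m/s.

v ≈ 858 km/s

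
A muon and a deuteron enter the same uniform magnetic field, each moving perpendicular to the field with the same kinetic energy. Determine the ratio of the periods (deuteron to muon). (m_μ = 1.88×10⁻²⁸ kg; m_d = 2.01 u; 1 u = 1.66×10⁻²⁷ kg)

ratio ≈ 17.7

T = 2πm/(qB) is independent of speed, so T₂/T₁ = (m₂/q₂)/(m₁/q₁).
T_{deuteron}/T_{muon} = (3.34×10^-27/1e) / (1.88×10^-28/1e) = 17.7.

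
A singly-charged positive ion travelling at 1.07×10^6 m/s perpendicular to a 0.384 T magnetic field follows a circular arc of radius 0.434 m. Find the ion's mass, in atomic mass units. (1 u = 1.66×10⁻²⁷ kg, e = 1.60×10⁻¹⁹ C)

qvB = mv²/r ⇒ m = qBr/v.
m = (1×1.60×10^-19)(0.384)(0.434) / (1.07×10^6) = 2.49×10^-26 kg = 15.0 u.

m ≈ 15.0 u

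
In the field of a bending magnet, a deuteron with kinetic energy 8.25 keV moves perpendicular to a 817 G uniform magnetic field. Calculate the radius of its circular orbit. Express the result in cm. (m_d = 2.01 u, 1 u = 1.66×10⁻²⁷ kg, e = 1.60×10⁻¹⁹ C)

r ≈ 22.7 cm

Convert the energy: K = 8.25 keV = 1.32×10^-15 J.
v = √(2K/m) = √(2·1.32×10^-15/3.34×10^-27) = 8.90×10^5 m/s.
r = mv/(qB) = (3.34×10^-27)(8.90×10^5) / [(1×1.60×10^-19)(0.0817)] = 0.227 m.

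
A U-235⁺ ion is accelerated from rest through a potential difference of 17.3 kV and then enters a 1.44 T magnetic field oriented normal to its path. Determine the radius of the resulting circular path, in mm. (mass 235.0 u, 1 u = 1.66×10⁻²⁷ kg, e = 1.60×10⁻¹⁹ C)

The kinetic energy gained is K = qV = (1×1.60×10^-19)(1.73×10^4) = 2.77×10^-15 J.
v = √(2K/m) = 1.19×10^5 m/s.
r = mv/(qB) = (3.90×10^-25)(1.19×10^5) / [(1×1.60×10^-19)(1.44)] = 0.202 m.

r ≈ 202 mm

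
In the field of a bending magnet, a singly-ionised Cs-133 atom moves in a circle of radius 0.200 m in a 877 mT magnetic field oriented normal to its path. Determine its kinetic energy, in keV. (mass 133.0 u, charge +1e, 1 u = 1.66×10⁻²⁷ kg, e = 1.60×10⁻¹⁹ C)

v = qBr/m = (1×1.60×10^-19)(0.877)(0.200) / (2.21×10^-25) = 1.27×10^5 m/s.
K = ½mv² = 0.5·(2.21×10^-25)·(1.27×10^5)² = 1.78×10^-15 J = 11.1 keV.

K ≈ 11.1 keV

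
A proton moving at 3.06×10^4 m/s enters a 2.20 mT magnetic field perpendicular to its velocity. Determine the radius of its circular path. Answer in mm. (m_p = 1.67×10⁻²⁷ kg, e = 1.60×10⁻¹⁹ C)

r ≈ 145 mm

The magnetic force provides the centripetal force: qvB = mv²/r, so r = mv/(qB).
r = (1.67×10^-27 kg)(3.06×10^4 m/s) / [(1×1.60×10^-19 C)(2.20×10^-3 T)] = 0.145 m.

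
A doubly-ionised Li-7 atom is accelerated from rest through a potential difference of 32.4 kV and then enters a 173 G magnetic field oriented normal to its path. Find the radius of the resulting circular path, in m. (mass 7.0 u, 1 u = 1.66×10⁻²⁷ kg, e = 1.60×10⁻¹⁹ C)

The kinetic energy gained is K = qV = (2×1.60×10^-19)(3.24×10^4) = 1.04×10^-14 J.
v = √(2K/m) = 1.34×10^6 m/s.
r = mv/(qB) = (1.16×10^-26)(1.34×10^6) / [(2×1.60×10^-19)(0.0173)] = 2.80 m.

r ≈ 2.80 m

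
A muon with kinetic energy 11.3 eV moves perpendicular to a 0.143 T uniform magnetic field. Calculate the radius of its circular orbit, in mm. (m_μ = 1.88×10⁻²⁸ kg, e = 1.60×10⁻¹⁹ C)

Convert the energy: K = 11.3 eV = 1.81×10^-18 J.
v = √(2K/m) = √(2·1.81×10^-18/1.88×10^-28) = 1.39×10^5 m/s.
r = mv/(qB) = (1.88×10^-28)(1.39×10^5) / [(1×1.60×10^-19)(0.143)] = 1.14×10^-3 m.

r ≈ 1.14 mm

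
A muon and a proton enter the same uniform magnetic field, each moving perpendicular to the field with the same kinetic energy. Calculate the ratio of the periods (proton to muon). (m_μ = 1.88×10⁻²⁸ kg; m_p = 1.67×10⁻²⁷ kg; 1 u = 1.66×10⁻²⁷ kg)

ratio ≈ 8.88

T = 2πm/(qB) is independent of speed, so T₂/T₁ = (m₂/q₂)/(m₁/q₁).
T_{proton}/T_{muon} = (1.67×10^-27/1e) / (1.88×10^-28/1e) = 8.88.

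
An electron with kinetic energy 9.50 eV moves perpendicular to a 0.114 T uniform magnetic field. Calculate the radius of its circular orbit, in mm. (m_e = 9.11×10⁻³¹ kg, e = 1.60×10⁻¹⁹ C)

Convert the energy: K = 9.50 eV = 1.52×10^-18 J.
v = √(2K/m) = √(2·1.52×10^-18/9.11×10^-31) = 1.83×10^6 m/s.
r = mv/(qB) = (9.11×10^-31)(1.83×10^6) / [(1×1.60×10^-19)(0.114)] = 9.12×10^-5 m.

r ≈ 0.0912 mm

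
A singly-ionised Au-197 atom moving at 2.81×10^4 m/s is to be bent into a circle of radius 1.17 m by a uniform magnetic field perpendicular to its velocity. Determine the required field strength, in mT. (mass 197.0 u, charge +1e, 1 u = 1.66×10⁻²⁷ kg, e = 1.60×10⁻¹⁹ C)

B ≈ 49.1 mT

qvB = mv²/r gives B = mv/(qr).
B = (3.27×10^-25)(2.81×10^4) / [(1×1.60×10^-19)(1.17)] = 0.0491 T.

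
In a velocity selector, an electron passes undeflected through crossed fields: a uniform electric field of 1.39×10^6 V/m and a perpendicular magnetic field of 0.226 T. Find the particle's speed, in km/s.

For zero net force, qE = qvB, so v = E/B.
v = (1.39×10^6) / (0.226) = 6.15×10^6 m/s.

v ≈ 6150 km/s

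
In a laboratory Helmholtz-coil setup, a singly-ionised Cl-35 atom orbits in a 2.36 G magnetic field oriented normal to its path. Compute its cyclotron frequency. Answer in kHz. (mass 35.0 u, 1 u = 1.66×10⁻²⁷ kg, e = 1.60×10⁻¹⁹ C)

f = qB/(2πm) = (1×1.60×10^-19)(2.36×10^-4) / [2π(5.81×10^-26)] = 103 Hz.

f ≈ 0.103 kHz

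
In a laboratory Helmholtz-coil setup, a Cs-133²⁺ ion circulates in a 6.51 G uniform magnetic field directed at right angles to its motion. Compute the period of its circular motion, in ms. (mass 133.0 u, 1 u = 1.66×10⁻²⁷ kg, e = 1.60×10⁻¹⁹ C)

T ≈ 6.66 ms

The cyclotron period is independent of speed: T = 2πm/(qB).
T = 2π(2.21×10^-25) / [(2×1.60×10^-19)(6.51×10^-4)] = 6.66×10^-3 s.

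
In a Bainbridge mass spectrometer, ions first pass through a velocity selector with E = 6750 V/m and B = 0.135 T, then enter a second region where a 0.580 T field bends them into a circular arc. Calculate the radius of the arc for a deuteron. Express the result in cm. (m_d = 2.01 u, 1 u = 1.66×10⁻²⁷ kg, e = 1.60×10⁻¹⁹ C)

The selector passes v = E/B = 6750/0.135 = 5.00×10^4 m/s.
In the deflection region, r = mv/(qB₂) = (3.34×10^-27)(5.00×10^4) / [(1×1.60×10^-19)(0.580)] = 1.80×10^-3 m.

r ≈ 0.180 cm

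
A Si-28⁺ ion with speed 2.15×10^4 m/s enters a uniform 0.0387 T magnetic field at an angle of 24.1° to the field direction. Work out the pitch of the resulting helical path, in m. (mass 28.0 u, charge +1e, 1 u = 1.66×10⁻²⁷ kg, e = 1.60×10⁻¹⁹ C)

pitch ≈ 0.926 m

The velocity component along B is v∥ = v cos24.1° = 1.96×10^4 m/s.
The cyclotron period T = 2πm/(qB) = 4.72×10^-5 s is set by m, q, B alone.
Pitch = v∥·T = (1.96×10^4)(4.72×10^-5) = 0.926 m.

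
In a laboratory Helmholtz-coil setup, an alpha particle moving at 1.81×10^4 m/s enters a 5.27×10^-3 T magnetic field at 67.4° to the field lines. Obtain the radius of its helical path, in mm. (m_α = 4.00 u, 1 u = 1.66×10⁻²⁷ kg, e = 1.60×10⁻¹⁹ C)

r ≈ 65.8 mm

Only the perpendicular component v⊥ = v sin67.4° = 1.67×10^4 m/s is bent by the field.
r = m v⊥ /(qB) = (6.64×10^-27)(1.67×10^4) / [(2×1.60×10^-19)(5.27×10^-3)] = 0.0658 m.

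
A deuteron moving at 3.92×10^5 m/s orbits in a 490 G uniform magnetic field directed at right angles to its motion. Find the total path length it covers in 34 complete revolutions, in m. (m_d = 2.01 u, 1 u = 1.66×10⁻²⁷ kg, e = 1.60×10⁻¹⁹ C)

r = mv/(qB) = 0.167 m, so one revolution covers 2πr = 1.05 m.
In 34 revolutions: L = 34·2πr = 35.6 m.

L ≈ 35.6 m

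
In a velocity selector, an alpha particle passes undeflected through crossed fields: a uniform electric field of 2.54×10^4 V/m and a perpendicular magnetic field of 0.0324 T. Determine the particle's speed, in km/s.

For zero net force, qE = qvB, so v = E/B.
v = (2.54×10^4) / (0.0324) = 7.84×10^5 m/s.

v ≈ 784 km/s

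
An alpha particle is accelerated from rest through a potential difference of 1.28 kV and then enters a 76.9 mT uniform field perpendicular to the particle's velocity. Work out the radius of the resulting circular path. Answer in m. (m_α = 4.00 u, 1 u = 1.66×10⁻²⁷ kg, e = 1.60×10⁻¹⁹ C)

The kinetic energy gained is K = qV = (2×1.60×10^-19)(1280) = 4.10×10^-16 J.
v = √(2K/m) = 3.51×10^5 m/s.
r = mv/(qB) = (6.64×10^-27)(3.51×10^5) / [(2×1.60×10^-19)(0.0769)] = 0.0948 m.

r ≈ 0.0948 m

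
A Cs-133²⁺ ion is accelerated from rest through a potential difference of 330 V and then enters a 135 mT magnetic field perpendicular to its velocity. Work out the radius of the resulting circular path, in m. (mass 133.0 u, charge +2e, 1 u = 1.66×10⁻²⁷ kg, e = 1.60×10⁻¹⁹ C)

The kinetic energy gained is K = qV = (2×1.60×10^-19)(330) = 1.06×10^-16 J.
v = √(2K/m) = 3.09×10^4 m/s.
r = mv/(qB) = (2.21×10^-25)(3.09×10^4) / [(2×1.60×10^-19)(0.135)] = 0.158 m.

r ≈ 0.158 m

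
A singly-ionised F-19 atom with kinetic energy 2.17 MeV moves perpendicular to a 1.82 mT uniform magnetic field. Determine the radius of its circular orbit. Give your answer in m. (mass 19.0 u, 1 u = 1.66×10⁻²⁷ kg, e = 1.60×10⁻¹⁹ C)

r ≈ 508 m

Convert the energy: K = 2.17 MeV = 3.47×10^-13 J.
v = √(2K/m) = √(2·3.47×10^-13/3.15×10^-26) = 4.69×10^6 m/s.
r = mv/(qB) = (3.15×10^-26)(4.69×10^6) / [(1×1.60×10^-19)(1.82×10^-3)] = 508 m.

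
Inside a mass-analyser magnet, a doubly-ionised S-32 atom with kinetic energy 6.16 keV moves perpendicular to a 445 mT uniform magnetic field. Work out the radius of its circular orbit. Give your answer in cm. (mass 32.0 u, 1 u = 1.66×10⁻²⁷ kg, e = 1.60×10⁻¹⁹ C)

Convert the energy: K = 6.16 keV = 9.86×10^-16 J.
v = √(2K/m) = √(2·9.86×10^-16/5.31×10^-26) = 1.93×10^5 m/s.
r = mv/(qB) = (5.31×10^-26)(1.93×10^5) / [(2×1.60×10^-19)(0.445)] = 0.0719 m.

r ≈ 7.19 cm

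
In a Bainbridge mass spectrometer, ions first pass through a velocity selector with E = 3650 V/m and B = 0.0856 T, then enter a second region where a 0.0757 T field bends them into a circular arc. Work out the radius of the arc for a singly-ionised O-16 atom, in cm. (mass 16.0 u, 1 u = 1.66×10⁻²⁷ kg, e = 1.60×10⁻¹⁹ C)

r ≈ 9.35 cm

The selector passes v = E/B = 3650/0.0856 = 4.26×10^4 m/s.
In the deflection region, r = mv/(qB₂) = (2.66×10^-26)(4.26×10^4) / [(1×1.60×10^-19)(0.0757)] = 0.0935 m.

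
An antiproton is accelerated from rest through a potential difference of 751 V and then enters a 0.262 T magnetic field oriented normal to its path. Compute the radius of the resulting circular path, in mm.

r ≈ 15.1 mm

The kinetic energy gained is K = qV = (1×1.60×10^-19)(751) = 1.20×10^-16 J.
v = √(2K/m) = 3.79×10^5 m/s.
r = mv/(qB) = (1.67×10^-27)(3.79×10^5) / [(1×1.60×10^-19)(0.262)] = 0.0151 m.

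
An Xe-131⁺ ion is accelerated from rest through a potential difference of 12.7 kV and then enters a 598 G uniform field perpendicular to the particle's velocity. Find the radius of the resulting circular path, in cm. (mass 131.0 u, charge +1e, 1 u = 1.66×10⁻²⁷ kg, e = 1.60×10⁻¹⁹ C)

r ≈ 311 cm

The kinetic energy gained is K = qV = (1×1.60×10^-19)(1.27×10^4) = 2.03×10^-15 J.
v = √(2K/m) = 1.37×10^5 m/s.
r = mv/(qB) = (2.17×10^-25)(1.37×10^5) / [(1×1.60×10^-19)(0.0598)] = 3.11 m.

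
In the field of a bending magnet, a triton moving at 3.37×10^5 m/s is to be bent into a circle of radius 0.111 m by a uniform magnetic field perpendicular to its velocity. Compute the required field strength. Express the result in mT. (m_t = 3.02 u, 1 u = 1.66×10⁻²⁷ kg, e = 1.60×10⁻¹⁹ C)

qvB = mv²/r gives B = mv/(qr).
B = (5.01×10^-27)(3.37×10^5) / [(1×1.60×10^-19)(0.111)] = 0.0951 T.

B ≈ 95.1 mT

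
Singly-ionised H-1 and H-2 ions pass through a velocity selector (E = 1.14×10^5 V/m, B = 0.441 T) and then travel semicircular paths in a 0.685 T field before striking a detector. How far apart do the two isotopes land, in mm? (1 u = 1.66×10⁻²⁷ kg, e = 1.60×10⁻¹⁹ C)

Both emerge at v = E/B₁ = 2.59×10^5 m/s.
r = mv/(qB₂), so r₁ = 3.92×10^-3 m and r₂ = 7.83×10^-3 m, giving Δr = 3.92×10^-3 m.
After a semicircle each ion lands a diameter 2r from the entry slit, so the separation is 2Δr = 7.83×10^-3 m.

Δd ≈ 7.83 mm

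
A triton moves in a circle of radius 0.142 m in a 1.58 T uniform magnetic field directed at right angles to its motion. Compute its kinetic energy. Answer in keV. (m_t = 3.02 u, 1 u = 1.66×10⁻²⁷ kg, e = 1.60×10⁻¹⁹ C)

K ≈ 803 keV

v = qBr/m = (1×1.60×10^-19)(1.58)(0.142) / (5.01×10^-27) = 7.16×10^6 m/s.
K = ½mv² = 0.5·(5.01×10^-27)·(7.16×10^6)² = 1.29×10^-13 J = 803 keV.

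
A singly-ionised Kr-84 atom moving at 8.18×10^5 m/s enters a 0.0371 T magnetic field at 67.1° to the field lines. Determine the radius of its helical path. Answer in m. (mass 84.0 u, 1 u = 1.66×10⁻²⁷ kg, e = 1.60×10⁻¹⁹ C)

Only the perpendicular component v⊥ = v sin67.1° = 7.54×10^5 m/s is bent by the field.
r = m v⊥ /(qB) = (1.39×10^-25)(7.54×10^5) / [(1×1.60×10^-19)(0.0371)] = 17.7 m.

r ≈ 17.7 m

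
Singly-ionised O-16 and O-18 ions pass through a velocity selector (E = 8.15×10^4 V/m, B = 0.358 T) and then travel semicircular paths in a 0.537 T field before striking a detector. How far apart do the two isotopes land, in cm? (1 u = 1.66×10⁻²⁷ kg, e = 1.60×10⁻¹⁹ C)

Δd ≈ 1.76 cm

Both emerge at v = E/B₁ = 2.28×10^5 m/s.
r = mv/(qB₂), so r₁ = 0.07037 m and r₂ = 0.07917 m, giving Δr = 8.80×10^-3 m.
After a semicircle each ion lands a diameter 2r from the entry slit, so the separation is 2Δr = 0.0176 m.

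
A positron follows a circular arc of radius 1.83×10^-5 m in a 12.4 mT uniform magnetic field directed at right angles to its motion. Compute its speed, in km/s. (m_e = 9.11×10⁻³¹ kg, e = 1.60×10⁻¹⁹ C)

From qvB = mv²/r, v = qBr/m.
v = (1×1.60×10^-19)(0.0124)(1.83×10^-5) / (9.11×10^-31) = 3.99×10^4 m/s.

v ≈ 39.9 km/s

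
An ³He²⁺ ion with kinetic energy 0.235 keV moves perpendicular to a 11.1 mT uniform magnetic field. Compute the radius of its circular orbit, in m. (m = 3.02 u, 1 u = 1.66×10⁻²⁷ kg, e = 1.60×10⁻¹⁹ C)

r ≈ 0.173 m

Convert the energy: K = 0.235 keV = 3.76×10^-17 J.
v = √(2K/m) = √(2·3.76×10^-17/5.01×10^-27) = 1.22×10^5 m/s.
r = mv/(qB) = (5.01×10^-27)(1.22×10^5) / [(2×1.60×10^-19)(0.0111)] = 0.173 m.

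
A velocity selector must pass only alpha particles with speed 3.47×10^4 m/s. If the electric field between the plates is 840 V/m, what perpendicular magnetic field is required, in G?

B ≈ 242 G

qE = qvB ⇒ B = E/v = (840) / (3.47×10^4) = 0.0242 T.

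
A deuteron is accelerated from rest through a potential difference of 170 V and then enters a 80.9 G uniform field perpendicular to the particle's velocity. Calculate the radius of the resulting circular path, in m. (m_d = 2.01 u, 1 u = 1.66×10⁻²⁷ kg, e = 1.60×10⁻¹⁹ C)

r ≈ 0.329 m

The kinetic energy gained is K = qV = (1×1.60×10^-19)(170) = 2.72×10^-17 J.
v = √(2K/m) = 1.28×10^5 m/s.
r = mv/(qB) = (3.34×10^-27)(1.28×10^5) / [(1×1.60×10^-19)(8.09×10^-3)] = 0.329 m.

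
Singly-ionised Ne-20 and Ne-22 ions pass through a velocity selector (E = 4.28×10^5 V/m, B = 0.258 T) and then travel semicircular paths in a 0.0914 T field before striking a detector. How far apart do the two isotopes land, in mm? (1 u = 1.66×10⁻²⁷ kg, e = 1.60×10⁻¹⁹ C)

Both emerge at v = E/B₁ = 1.66×10^6 m/s.
r = mv/(qB₂), so r₁ = 3.766 m and r₂ = 4.143 m, giving Δr = 0.377 m.
After a semicircle each ion lands a diameter 2r from the entry slit, so the separation is 2Δr = 0.753 m.

Δd ≈ 753 mm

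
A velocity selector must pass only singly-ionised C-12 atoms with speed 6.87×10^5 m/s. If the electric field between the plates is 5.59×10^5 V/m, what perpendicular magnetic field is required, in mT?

B ≈ 814 mT

qE = qvB ⇒ B = E/v = (5.59×10^5) / (6.87×10^5) = 0.814 T.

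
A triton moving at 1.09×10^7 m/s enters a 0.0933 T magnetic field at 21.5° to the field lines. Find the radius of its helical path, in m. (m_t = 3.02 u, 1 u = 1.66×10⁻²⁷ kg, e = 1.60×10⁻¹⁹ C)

Only the perpendicular component v⊥ = v sin21.5° = 3.99×10^6 m/s is bent by the field.
r = m v⊥ /(qB) = (5.01×10^-27)(3.99×10^6) / [(1×1.60×10^-19)(0.0933)] = 1.34 m.

r ≈ 1.34 m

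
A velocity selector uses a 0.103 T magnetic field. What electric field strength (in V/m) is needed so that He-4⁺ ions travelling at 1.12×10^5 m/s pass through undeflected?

qE = qvB ⇒ E = vB = (1.12×10^5)(0.103) = 1.15×10^4 V/m.

E ≈ 1.15×10^4 V/m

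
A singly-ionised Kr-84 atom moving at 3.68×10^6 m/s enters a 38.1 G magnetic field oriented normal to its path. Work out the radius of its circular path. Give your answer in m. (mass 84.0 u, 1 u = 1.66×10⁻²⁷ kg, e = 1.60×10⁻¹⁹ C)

The magnetic force provides the centripetal force: qvB = mv²/r, so r = mv/(qB).
r = (1.39×10^-25 kg)(3.68×10^6 m/s) / [(1×1.60×10^-19 C)(3.81×10^-3 T)] = 842 m.

r ≈ 842 m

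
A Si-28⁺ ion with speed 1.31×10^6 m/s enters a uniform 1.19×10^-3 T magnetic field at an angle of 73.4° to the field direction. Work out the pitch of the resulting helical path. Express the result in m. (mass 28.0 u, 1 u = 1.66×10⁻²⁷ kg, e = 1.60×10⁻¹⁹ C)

pitch ≈ 574 m

The velocity component along B is v∥ = v cos73.4° = 3.74×10^5 m/s.
The cyclotron period T = 2πm/(qB) = 1.53×10^-3 s is set by m, q, B alone.
Pitch = v∥·T = (3.74×10^5)(1.53×10^-3) = 574 m.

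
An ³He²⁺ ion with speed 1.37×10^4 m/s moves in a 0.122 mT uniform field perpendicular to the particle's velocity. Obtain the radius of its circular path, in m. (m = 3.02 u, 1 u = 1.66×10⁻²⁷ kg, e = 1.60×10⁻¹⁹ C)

r ≈ 1.76 m

The magnetic force provides the centripetal force: qvB = mv²/r, so r = mv/(qB).
r = (5.01×10^-27 kg)(1.37×10^4 m/s) / [(2×1.60×10^-19 C)(1.22×10^-4 T)] = 1.76 m.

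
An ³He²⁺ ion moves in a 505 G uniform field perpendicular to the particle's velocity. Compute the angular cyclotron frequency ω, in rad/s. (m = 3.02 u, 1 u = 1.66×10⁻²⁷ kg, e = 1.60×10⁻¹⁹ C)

ω ≈ 3.22×10^6 rad/s

ω = qB/m = (2×1.60×10^-19)(0.0505) / (5.01×10^-27) = 3.22×10^6 rad/s.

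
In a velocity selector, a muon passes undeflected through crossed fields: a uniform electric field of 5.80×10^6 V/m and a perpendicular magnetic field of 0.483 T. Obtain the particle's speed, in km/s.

v ≈ 12000 km/s

For zero net force, qE = qvB, so v = E/B.
v = (5.80×10^6) / (0.483) = 1.20×10^7 m/s.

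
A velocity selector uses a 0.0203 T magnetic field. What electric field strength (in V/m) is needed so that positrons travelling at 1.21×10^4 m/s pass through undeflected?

qE = qvB ⇒ E = vB = (1.21×10^4)(0.0203) = 246 V/m.

E ≈ 246 V/m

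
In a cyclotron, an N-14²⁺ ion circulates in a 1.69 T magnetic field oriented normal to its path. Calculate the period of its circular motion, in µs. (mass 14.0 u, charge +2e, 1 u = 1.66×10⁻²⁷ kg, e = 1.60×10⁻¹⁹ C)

The cyclotron period is independent of speed: T = 2πm/(qB).
T = 2π(2.32×10^-26) / [(2×1.60×10^-19)(1.69)] = 2.70×10^-7 s.

T ≈ 0.270 µs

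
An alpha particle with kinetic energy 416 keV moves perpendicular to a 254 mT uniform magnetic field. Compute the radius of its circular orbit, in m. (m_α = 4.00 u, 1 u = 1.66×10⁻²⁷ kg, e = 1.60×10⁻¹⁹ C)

Convert the energy: K = 416 keV = 6.66×10^-14 J.
v = √(2K/m) = √(2·6.66×10^-14/6.64×10^-27) = 4.48×10^6 m/s.
r = mv/(qB) = (6.64×10^-27)(4.48×10^6) / [(2×1.60×10^-19)(0.254)] = 0.366 m.

r ≈ 0.366 m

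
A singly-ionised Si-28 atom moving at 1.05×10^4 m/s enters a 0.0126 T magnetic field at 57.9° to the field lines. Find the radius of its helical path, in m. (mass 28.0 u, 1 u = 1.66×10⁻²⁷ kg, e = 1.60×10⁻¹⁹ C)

Only the perpendicular component v⊥ = v sin57.9° = 8890 m/s is bent by the field.
r = m v⊥ /(qB) = (4.65×10^-26)(8890) / [(1×1.60×10^-19)(0.0126)] = 0.205 m.

r ≈ 0.205 m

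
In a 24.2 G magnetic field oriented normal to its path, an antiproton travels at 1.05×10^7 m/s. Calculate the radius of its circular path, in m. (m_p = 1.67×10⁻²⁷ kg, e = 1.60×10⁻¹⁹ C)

r ≈ 45.3 m

The magnetic force provides the centripetal force: qvB = mv²/r, so r = mv/(qB).
r = (1.67×10^-27 kg)(1.05×10^7 m/s) / [(1×1.60×10^-19 C)(2.42×10^-3 T)] = 45.3 m.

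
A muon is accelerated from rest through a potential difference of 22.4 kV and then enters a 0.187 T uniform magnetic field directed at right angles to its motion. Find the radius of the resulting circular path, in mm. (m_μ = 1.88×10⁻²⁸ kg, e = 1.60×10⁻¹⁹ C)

r ≈ 38.8 mm

The kinetic energy gained is K = qV = (1×1.60×10^-19)(2.24×10^4) = 3.58×10^-15 J.
v = √(2K/m) = 6.17×10^6 m/s.
r = mv/(qB) = (1.88×10^-28)(6.17×10^6) / [(1×1.60×10^-19)(0.187)] = 0.0388 m.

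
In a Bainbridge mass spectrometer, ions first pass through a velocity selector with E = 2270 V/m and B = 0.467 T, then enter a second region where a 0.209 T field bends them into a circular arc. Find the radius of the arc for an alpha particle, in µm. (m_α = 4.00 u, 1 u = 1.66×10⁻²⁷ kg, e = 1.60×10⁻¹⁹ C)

r ≈ 483 µm

The selector passes v = E/B = 2270/0.467 = 4860 m/s.
In the deflection region, r = mv/(qB₂) = (6.64×10^-27)(4860) / [(2×1.60×10^-19)(0.209)] = 4.83×10^-4 m.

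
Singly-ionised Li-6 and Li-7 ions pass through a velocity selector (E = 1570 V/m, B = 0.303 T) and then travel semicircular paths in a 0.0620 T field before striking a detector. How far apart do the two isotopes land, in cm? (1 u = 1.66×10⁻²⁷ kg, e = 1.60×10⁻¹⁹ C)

Both emerge at v = E/B₁ = 5180 m/s.
r = mv/(qB₂), so r₁ = 5.202×10^-3 m and r₂ = 6.069×10^-3 m, giving Δr = 8.67×10^-4 m.
After a semicircle each ion lands a diameter 2r from the entry slit, so the separation is 2Δr = 1.73×10^-3 m.

Δd ≈ 0.173 cm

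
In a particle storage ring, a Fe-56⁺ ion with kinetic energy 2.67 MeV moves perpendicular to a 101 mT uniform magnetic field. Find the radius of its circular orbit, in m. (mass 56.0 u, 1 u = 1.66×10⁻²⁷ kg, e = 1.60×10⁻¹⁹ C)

r ≈ 17.4 m

Convert the energy: K = 2.67 MeV = 4.27×10^-13 J.
v = √(2K/m) = √(2·4.27×10^-13/9.30×10^-26) = 3.03×10^6 m/s.
r = mv/(qB) = (9.30×10^-26)(3.03×10^6) / [(1×1.60×10^-19)(0.101)] = 17.4 m.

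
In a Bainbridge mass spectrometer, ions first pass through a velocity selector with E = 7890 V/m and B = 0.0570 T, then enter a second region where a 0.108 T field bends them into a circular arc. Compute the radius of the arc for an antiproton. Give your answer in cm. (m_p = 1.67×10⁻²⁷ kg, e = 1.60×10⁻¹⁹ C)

r ≈ 1.34 cm

The selector passes v = E/B = 7890/0.0570 = 1.38×10^5 m/s.
In the deflection region, r = mv/(qB₂) = (1.67×10^-27)(1.38×10^5) / [(1×1.60×10^-19)(0.108)] = 0.0134 m.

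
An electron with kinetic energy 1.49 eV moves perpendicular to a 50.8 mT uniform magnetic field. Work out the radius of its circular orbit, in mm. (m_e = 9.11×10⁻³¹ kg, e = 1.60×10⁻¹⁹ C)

r ≈ 0.0811 mm

Convert the energy: K = 1.49 eV = 2.38×10^-19 J.
v = √(2K/m) = √(2·2.38×10^-19/9.11×10^-31) = 7.23×10^5 m/s.
r = mv/(qB) = (9.11×10^-31)(7.23×10^5) / [(1×1.60×10^-19)(0.0508)] = 8.11×10^-5 m.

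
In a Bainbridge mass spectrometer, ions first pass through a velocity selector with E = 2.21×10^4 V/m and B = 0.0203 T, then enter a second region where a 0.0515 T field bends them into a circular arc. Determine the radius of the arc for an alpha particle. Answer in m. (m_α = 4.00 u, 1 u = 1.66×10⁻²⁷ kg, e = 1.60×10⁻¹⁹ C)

r ≈ 0.439 m

The selector passes v = E/B = 2.21×10^4/0.0203 = 1.09×10^6 m/s.
In the deflection region, r = mv/(qB₂) = (6.64×10^-27)(1.09×10^6) / [(2×1.60×10^-19)(0.0515)] = 0.439 m.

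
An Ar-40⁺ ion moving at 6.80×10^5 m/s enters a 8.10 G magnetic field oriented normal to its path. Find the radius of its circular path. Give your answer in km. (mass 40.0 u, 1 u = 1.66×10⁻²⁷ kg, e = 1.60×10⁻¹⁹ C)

The magnetic force provides the centripetal force: qvB = mv²/r, so r = mv/(qB).
r = (6.64×10^-26 kg)(6.80×10^5 m/s) / [(1×1.60×10^-19 C)(8.10×10^-4 T)] = 348 m.

r ≈ 0.348 km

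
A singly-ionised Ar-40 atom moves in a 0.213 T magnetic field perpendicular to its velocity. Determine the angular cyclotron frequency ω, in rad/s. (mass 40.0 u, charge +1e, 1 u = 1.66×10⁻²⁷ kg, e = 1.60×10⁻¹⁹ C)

ω = qB/m = (1×1.60×10^-19)(0.213) / (6.64×10^-26) = 5.13×10^5 rad/s.

ω ≈ 5.13×10^5 rad/s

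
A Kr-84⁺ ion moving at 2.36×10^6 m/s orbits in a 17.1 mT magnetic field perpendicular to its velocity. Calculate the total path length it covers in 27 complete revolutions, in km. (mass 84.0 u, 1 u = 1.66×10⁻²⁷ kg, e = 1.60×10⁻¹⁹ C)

L ≈ 20.4 km

r = mv/(qB) = 120 m, so one revolution covers 2πr = 756 m.
In 27 revolutions: L = 27·2πr = 2.04×10^4 m.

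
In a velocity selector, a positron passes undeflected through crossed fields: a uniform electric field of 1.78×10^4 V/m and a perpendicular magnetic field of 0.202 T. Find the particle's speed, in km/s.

For zero net force, qE = qvB, so v = E/B.
v = (1.78×10^4) / (0.202) = 8.81×10^4 m/s.

v ≈ 88.1 km/s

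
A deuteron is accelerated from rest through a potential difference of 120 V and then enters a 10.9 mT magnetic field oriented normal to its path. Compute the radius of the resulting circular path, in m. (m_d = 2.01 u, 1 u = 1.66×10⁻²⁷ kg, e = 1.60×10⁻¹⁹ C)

r ≈ 0.205 m

The kinetic energy gained is K = qV = (1×1.60×10^-19)(120) = 1.92×10^-17 J.
v = √(2K/m) = 1.07×10^5 m/s.
r = mv/(qB) = (3.34×10^-27)(1.07×10^5) / [(1×1.60×10^-19)(0.0109)] = 0.205 m.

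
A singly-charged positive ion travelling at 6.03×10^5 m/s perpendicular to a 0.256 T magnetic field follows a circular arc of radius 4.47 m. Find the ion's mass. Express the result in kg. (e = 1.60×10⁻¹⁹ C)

qvB = mv²/r ⇒ m = qBr/v.
m = (1×1.60×10^-19)(0.256)(4.47) / (6.03×10^5) = 3.04×10^-25 kg.

m ≈ 3.04×10^-25 kg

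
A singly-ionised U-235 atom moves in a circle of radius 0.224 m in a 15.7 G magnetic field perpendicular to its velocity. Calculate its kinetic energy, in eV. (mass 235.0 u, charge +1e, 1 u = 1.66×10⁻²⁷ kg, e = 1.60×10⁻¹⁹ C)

v = qBr/m = (1×1.60×10^-19)(1.57×10^-3)(0.224) / (3.90×10^-25) = 144 m/s.
K = ½mv² = 0.5·(3.90×10^-25)·(144)² = 4.06×10^-21 J = 0.0254 eV.

K ≈ 0.0254 eV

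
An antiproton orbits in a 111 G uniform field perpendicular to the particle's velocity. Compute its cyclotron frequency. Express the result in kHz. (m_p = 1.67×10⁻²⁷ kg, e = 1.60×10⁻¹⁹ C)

f = qB/(2πm) = (1×1.60×10^-19)(0.0111) / [2π(1.67×10^-27)] = 1.69×10^5 Hz.

f ≈ 169 kHz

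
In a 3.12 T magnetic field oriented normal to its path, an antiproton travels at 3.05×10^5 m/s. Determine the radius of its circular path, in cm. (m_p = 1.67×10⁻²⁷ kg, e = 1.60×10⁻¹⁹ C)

The magnetic force provides the centripetal force: qvB = mv²/r, so r = mv/(qB).
r = (1.67×10^-27 kg)(3.05×10^5 m/s) / [(1×1.60×10^-19 C)(3.12 T)] = 1.02×10^-3 m.

r ≈ 0.102 cm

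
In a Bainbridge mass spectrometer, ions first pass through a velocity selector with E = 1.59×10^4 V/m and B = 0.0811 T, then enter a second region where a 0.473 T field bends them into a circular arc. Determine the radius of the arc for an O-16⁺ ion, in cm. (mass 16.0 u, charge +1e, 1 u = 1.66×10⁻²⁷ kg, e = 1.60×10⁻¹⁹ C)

The selector passes v = E/B = 1.59×10^4/0.0811 = 1.96×10^5 m/s.
In the deflection region, r = mv/(qB₂) = (2.66×10^-26)(1.96×10^5) / [(1×1.60×10^-19)(0.473)] = 0.0688 m.

r ≈ 6.88 cm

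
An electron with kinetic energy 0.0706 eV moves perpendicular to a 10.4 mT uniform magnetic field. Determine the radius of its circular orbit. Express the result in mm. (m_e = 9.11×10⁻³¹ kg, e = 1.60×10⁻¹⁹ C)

r ≈ 0.0862 mm

Convert the energy: K = 0.0706 eV = 1.13×10^-20 J.
v = √(2K/m) = √(2·1.13×10^-20/9.11×10^-31) = 1.57×10^5 m/s.
r = mv/(qB) = (9.11×10^-31)(1.57×10^5) / [(1×1.60×10^-19)(0.0104)] = 8.62×10^-5 m.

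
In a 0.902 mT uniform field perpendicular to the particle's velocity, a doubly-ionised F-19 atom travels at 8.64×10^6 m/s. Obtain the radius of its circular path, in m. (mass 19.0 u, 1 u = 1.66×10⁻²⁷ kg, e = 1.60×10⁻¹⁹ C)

The magnetic force provides the centripetal force: qvB = mv²/r, so r = mv/(qB).
r = (3.15×10^-26 kg)(8.64×10^6 m/s) / [(2×1.60×10^-19 C)(9.02×10^-4 T)] = 944 m.

r ≈ 944 m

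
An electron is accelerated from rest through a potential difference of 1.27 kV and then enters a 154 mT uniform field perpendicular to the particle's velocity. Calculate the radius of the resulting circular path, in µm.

r ≈ 781 µm

The kinetic energy gained is K = qV = (1×1.60×10^-19)(1270) = 2.03×10^-16 J.
v = √(2K/m) = 2.11×10^7 m/s.
r = mv/(qB) = (9.11×10^-31)(2.11×10^7) / [(1×1.60×10^-19)(0.154)] = 7.81×10^-4 m.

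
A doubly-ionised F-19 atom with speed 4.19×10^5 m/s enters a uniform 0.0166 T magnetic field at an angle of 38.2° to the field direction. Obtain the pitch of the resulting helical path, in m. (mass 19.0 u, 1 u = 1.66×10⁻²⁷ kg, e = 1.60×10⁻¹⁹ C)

pitch ≈ 12.3 m

The velocity component along B is v∥ = v cos38.2° = 3.29×10^5 m/s.
The cyclotron period T = 2πm/(qB) = 3.73×10^-5 s is set by m, q, B alone.
Pitch = v∥·T = (3.29×10^5)(3.73×10^-5) = 12.3 m.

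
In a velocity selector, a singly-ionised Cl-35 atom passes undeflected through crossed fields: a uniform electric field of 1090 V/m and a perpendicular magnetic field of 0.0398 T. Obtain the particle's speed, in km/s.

v ≈ 27.4 km/s

For zero net force, qE = qvB, so v = E/B.
v = (1090) / (0.0398) = 2.74×10^4 m/s.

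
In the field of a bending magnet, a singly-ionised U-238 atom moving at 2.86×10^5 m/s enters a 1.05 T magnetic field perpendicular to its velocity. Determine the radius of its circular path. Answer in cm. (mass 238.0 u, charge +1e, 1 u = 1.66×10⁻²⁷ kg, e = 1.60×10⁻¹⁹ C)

The magnetic force provides the centripetal force: qvB = mv²/r, so r = mv/(qB).
r = (3.95×10^-25 kg)(2.86×10^5 m/s) / [(1×1.60×10^-19 C)(1.05 T)] = 0.673 m.

r ≈ 67.3 cm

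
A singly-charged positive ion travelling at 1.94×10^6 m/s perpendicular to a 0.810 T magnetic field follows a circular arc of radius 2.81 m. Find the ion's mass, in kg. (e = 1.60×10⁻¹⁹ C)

qvB = mv²/r ⇒ m = qBr/v.
m = (1×1.60×10^-19)(0.810)(2.81) / (1.94×10^6) = 1.88×10^-25 kg.

m ≈ 1.88×10^-25 kg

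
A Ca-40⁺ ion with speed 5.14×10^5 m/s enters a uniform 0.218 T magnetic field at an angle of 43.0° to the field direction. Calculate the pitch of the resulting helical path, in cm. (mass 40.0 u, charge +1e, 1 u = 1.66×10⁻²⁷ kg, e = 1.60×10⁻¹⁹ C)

pitch ≈ 450 cm

The velocity component along B is v∥ = v cos43.0° = 3.76×10^5 m/s.
The cyclotron period T = 2πm/(qB) = 1.20×10^-5 s is set by m, q, B alone.
Pitch = v∥·T = (3.76×10^5)(1.20×10^-5) = 4.50 m.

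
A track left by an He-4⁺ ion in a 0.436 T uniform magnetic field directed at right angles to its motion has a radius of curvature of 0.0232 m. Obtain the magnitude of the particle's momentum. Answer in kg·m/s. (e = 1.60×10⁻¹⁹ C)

Since qvB = mv²/r, the momentum p = mv = qBr.
p = (1×1.60×10^-19)(0.436)(0.0232) = 1.62×10^-21 kg·m/s.

p ≈ 1.62×10^-21 kg·m/s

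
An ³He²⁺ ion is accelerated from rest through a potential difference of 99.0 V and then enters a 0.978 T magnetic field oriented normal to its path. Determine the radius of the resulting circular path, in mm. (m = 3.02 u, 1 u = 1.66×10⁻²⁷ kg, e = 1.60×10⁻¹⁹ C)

r ≈ 1.80 mm

The kinetic energy gained is K = qV = (2×1.60×10^-19)(99.0) = 3.17×10^-17 J.
v = √(2K/m) = 1.12×10^5 m/s.
r = mv/(qB) = (5.01×10^-27)(1.12×10^5) / [(2×1.60×10^-19)(0.978)] = 1.80×10^-3 m.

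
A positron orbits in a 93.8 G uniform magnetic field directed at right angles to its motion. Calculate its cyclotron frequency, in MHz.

f = qB/(2πm) = (1×1.60×10^-19)(9.38×10^-3) / [2π(9.11×10^-31)] = 2.62×10^8 Hz.

f ≈ 262 MHz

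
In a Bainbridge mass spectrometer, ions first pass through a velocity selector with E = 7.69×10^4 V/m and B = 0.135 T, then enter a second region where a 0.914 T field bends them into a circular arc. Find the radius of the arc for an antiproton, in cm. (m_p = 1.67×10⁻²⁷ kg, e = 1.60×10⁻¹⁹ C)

The selector passes v = E/B = 7.69×10^4/0.135 = 5.70×10^5 m/s.
In the deflection region, r = mv/(qB₂) = (1.67×10^-27)(5.70×10^5) / [(1×1.60×10^-19)(0.914)] = 6.50×10^-3 m.

r ≈ 0.650 cm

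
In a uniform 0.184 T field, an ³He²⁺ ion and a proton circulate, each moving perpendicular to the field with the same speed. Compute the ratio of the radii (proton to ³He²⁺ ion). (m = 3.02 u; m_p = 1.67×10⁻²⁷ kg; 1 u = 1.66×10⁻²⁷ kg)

ratio ≈ 0.666

r = mv/(qB) ⇒ at equal v, r ∝ m/q.
r_{proton}/r_{³He²⁺ ion} = 0.666.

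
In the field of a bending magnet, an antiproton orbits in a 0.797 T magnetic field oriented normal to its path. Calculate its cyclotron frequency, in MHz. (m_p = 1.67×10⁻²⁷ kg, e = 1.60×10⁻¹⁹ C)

f = qB/(2πm) = (1×1.60×10^-19)(0.797) / [2π(1.67×10^-27)] = 1.22×10^7 Hz.

f ≈ 12.2 MHz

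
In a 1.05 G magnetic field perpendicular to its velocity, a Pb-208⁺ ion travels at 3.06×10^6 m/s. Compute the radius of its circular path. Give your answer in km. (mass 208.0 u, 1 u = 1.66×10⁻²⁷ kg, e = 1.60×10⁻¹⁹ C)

The magnetic force provides the centripetal force: qvB = mv²/r, so r = mv/(qB).
r = (3.45×10^-25 kg)(3.06×10^6 m/s) / [(1×1.60×10^-19 C)(1.05×10^-4 T)] = 6.29×10^4 m.

r ≈ 62.9 km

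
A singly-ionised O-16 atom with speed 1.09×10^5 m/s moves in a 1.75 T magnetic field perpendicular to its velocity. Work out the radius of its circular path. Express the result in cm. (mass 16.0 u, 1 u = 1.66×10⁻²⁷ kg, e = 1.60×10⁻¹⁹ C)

r ≈ 1.03 cm

The magnetic force provides the centripetal force: qvB = mv²/r, so r = mv/(qB).
r = (2.66×10^-26 kg)(1.09×10^5 m/s) / [(1×1.60×10^-19 C)(1.75 T)] = 0.0103 m.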